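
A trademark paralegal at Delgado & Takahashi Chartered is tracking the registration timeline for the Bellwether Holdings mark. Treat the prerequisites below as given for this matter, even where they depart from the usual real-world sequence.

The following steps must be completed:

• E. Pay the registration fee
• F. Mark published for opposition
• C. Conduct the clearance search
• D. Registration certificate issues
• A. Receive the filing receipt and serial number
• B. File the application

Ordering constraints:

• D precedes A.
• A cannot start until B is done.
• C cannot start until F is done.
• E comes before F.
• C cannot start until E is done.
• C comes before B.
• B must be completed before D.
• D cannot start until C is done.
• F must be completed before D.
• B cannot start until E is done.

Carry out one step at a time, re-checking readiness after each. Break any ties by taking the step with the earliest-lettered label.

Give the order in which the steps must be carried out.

E → F → C → B → D → A

E has no prerequisites → E first.
F needed E, now all done → F.
C needed E and F, now all done → C.
B needed C and E, now all done → B.
D is the only step now ready → D.
A is the only step now ready → A.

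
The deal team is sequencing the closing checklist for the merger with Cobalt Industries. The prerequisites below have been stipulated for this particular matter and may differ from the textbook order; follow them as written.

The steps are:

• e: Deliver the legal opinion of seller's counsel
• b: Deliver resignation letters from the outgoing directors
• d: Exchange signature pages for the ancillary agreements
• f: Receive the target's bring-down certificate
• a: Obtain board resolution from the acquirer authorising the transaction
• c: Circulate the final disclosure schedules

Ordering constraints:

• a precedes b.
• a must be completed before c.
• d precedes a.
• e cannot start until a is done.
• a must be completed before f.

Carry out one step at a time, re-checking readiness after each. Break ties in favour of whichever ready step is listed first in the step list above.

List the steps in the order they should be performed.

d, a, e, b, f, c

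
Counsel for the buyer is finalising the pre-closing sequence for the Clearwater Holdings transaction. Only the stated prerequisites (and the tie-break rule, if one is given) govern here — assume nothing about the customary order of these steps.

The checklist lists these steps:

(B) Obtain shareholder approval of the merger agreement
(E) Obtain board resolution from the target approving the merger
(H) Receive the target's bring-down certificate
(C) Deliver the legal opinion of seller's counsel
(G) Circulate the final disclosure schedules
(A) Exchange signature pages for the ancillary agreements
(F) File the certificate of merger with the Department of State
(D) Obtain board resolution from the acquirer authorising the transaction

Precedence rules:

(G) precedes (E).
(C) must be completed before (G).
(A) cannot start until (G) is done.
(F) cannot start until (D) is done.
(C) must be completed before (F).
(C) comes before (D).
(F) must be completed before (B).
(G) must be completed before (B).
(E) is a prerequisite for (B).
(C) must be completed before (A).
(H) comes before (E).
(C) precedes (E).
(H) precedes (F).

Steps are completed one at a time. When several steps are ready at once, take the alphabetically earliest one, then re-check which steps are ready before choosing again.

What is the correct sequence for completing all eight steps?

Nothing is required for (C) and (H). (C) has the earlier label → (C) first.
Ready: (D), (G) and (H). (D) has the earlier label → (D).
Now (G) and (H) have their prerequisites met. (G) has the earlier label, so (G) next.
Now (A) and (H) have their prerequisites met. (A) has the earlier label, so (A) next.
(H) is the only step now ready → (H).
Ready: (E) and (F). (E) has the earlier label → (E).
Next only (F) has its prerequisites met → (F).
That leaves (B) as the only ready step → (B).

(C), (D), (G), (A), (H), (E), (F), (B)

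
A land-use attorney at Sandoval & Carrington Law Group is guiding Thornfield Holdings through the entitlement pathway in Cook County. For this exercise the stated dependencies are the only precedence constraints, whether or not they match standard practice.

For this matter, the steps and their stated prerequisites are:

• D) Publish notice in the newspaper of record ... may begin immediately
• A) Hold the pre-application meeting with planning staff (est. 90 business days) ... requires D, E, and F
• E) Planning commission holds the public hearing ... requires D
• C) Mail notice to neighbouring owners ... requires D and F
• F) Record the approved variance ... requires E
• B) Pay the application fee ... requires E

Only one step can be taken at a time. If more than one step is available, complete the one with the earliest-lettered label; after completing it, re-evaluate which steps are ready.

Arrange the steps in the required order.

D is the only step with nothing outstanding, so it goes first.
E is the only step now ready → E.
B and F are both available; B has the earlier label → B.
That leaves F as the only ready step → F.
A and C are both available; A has the earlier label → A.
That leaves C as the only ready step → C.

D, E, B, F, A, C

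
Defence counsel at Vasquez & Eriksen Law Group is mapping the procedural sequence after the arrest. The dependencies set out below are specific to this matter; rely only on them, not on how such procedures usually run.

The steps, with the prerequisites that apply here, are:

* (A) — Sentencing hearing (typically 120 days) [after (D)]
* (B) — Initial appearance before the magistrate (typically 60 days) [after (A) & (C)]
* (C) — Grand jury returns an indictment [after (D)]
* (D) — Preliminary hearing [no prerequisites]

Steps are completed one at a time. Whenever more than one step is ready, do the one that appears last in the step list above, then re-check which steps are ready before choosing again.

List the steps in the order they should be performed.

(D), (C), (A), (B)

(D) is the only step with nothing outstanding, so it goes first.
Now (C) and (A) have their prerequisites met. (C) is listed later, so (C) next.
(A) needed (D), now all done → (A).
Next only (B) has its prerequisites met → (B).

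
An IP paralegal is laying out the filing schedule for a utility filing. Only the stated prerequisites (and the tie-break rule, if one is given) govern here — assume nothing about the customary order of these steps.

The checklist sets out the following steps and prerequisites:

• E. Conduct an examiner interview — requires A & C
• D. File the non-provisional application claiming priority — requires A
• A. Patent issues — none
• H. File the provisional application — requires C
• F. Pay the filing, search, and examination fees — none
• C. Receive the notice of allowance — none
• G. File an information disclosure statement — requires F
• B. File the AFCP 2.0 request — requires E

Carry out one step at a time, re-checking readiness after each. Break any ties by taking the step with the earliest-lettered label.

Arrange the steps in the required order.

A, C and F have no prerequisites; A has the earlier label, so A is first.
C, D and F are all available; C has the earlier label → C.
Now D, E, F and H have their prerequisites met. D has the earlier label, so D next.
Now E, F and H have their prerequisites met. E has the earlier label, so E next.
B now also ready, so the ready set is {B, F, H}; B has the earlier label → B.
Ready: F and H. F has the earlier label → F.
G now also ready, so the ready set is {G, H}; G has the earlier label → G.
H needed C, now all done → H.

A → C → D → E → B → F → G → H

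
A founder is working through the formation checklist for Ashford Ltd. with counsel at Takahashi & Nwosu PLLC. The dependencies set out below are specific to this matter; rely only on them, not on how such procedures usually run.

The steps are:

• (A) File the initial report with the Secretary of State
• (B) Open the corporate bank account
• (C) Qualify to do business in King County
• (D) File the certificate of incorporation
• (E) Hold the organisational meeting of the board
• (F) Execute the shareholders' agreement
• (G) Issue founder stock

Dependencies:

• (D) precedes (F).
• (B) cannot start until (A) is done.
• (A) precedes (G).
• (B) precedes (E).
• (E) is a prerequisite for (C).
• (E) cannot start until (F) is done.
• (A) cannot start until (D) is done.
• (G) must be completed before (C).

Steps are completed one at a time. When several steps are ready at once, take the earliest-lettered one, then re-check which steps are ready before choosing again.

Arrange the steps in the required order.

(D), (A), (B), (F), (E), (G), (C)

(D) has no prerequisites → (D) first.
(A) and (F) are both available; (A) has the earlier label → (A).
Ready: (B), (F) and (G). (B) has the earlier label → (B).
Now (F) and (G) have their prerequisites met. (F) has the earlier label, so (F) next.
(E) now also ready, so the ready set is {(E), (G)}; (E) has the earlier label → (E).
(G) is the only step now ready → (G).
That leaves (C) as the only ready step → (C).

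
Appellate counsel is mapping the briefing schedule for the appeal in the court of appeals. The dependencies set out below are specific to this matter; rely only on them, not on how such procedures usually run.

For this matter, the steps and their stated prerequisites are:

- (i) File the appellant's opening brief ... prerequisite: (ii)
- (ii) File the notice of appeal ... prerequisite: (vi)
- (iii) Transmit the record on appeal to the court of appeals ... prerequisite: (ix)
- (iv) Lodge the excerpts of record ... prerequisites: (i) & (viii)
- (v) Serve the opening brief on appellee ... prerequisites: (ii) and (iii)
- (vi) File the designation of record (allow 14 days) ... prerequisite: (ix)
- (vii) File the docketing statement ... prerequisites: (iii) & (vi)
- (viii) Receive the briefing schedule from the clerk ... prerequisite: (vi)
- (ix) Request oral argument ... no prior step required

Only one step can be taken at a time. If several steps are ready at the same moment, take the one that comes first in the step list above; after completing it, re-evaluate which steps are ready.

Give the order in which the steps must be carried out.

(ix) is the only step with nothing outstanding, so it goes first.
Now (iii) and (vi) have their prerequisites met. (iii) is listed earlier, so (iii) next.
(vi) is the only step now ready → (vi).
Ready: (ii), (vii) and (viii). (ii) is listed earlier → (ii).
(i), (v), (vii) and (viii) are all available; (i) is listed earlier → (i).
Ready: (v), (vii) and (viii). (v) is listed earlier → (v).
(vii) and (viii) are both available; (vii) is listed earlier → (vii).
(viii) needed (vi), now all done → (viii).
That leaves (iv) as the only ready step → (iv).

(ix) → (iii) → (vi) → (ii) → (i) → (v) → (vii) → (viii) → (iv)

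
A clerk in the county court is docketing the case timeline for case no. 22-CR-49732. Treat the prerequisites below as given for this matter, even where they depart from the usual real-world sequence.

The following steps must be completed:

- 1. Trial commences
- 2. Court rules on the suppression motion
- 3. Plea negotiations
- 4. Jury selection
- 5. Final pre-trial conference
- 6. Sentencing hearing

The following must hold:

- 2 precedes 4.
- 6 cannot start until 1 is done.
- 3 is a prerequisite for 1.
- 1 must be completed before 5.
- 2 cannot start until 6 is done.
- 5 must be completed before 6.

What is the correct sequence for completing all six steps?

3 has no prerequisites → 3 first.
1 needed 3, now all done → 1.
5 needed 1, now all done → 5.
6 needed 1 and 5, now all done → 6.
2 needed 6, now all done → 2.
Next only 4 has its prerequisites met → 4.

3 → 1 → 5 → 6 → 2 → 4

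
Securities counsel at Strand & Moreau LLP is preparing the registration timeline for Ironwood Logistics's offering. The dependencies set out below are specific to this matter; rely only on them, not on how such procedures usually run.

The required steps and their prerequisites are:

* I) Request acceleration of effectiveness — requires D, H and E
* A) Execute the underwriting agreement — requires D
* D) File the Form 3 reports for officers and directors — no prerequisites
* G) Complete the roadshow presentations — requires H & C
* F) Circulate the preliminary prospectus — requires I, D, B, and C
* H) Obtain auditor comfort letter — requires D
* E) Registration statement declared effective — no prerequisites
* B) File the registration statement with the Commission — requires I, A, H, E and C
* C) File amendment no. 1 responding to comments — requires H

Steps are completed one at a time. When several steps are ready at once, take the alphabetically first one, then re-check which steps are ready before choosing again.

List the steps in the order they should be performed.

D, A, E, H, C, G, I, B, F

Nothing is required for D and E. D has the earlier label → D first.
Now A, E and H have their prerequisites met. A has the earlier label, so A next.
E and H are both available; E has the earlier label → E.
H needed D, now all done → H.
Now C and I have their prerequisites met. C has the earlier label, so C next.
G now also ready, so the ready set is {G, I}; G has the earlier label → G.
I needed D, E and H, now all done → I.
B needed A, C, E, H and I, now all done → B.
Next only F has its prerequisites met → F.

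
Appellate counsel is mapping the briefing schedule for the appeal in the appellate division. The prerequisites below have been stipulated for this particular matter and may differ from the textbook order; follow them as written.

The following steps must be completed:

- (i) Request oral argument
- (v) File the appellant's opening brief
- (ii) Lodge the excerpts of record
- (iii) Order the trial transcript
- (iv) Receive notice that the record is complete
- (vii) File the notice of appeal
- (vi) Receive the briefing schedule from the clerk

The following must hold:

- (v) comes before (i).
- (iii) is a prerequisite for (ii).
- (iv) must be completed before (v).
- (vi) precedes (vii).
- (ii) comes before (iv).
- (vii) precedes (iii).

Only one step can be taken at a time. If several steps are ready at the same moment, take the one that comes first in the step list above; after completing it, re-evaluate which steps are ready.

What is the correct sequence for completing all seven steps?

(vi) (vii) (iii) (ii) (iv) (v) (i)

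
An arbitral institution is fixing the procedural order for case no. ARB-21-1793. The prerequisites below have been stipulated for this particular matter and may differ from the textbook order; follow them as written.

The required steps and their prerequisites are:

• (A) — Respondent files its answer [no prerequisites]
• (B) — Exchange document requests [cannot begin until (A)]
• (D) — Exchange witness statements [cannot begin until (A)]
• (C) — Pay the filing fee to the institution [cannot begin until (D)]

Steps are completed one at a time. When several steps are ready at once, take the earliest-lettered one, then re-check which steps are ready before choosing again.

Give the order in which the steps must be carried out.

(A) is the only step with nothing outstanding, so it goes first.
Now (B) and (D) have their prerequisites met. (B) has the earlier label, so (B) next.
(D) is the only step now ready → (D).
(C) needed (D), now all done → (C).

(A), (B), (D), (C)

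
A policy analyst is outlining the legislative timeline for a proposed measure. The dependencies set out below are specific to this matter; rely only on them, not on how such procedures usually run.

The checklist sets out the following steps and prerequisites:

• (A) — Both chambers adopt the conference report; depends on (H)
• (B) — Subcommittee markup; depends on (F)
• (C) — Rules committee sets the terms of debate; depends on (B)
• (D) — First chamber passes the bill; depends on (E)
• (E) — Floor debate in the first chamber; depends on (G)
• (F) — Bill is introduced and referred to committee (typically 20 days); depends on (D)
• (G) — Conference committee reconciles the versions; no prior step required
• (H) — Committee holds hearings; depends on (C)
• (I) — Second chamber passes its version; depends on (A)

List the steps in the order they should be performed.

(G) → (E) → (D) → (F) → (B) → (C) → (H) → (A) → (I)

(G) has no prerequisites → (G) first.
(E) needed (G), now all done → (E).
That leaves (D) as the only ready step → (D).
(F) needed (D), now all done → (F).
(B) is the only step now ready → (B).
That leaves (C) as the only ready step → (C).
That leaves (H) as the only ready step → (H).
Next only (A) has its prerequisites met → (A).
(I) needed (A), now all done → (I).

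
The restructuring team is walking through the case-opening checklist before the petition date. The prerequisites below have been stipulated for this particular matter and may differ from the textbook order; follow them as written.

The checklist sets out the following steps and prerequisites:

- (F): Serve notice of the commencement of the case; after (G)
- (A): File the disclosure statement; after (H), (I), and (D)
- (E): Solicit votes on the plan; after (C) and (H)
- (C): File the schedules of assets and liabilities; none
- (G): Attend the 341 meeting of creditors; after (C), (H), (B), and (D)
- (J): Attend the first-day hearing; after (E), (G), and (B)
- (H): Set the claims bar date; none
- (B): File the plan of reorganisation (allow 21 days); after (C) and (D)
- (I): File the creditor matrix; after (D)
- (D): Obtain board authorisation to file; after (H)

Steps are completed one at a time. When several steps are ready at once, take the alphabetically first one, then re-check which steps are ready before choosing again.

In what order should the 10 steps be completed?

(C) and (H) have no prerequisites; (C) has the earlier label, so (C) is first.
Next only (H) has its prerequisites met → (H).
(D) and (E) are both available; (D) has the earlier label → (D).
(B) and (I) now also ready, so the ready set is {(B), (E), (I)}; (B) has the earlier label → (B).
(G) now also ready, so the ready set is {(E), (G), (I)}; (E) has the earlier label → (E).
Now (G) and (I) have their prerequisites met. (G) has the earlier label, so (G) next.
(F) and (J) now also ready, so the ready set is {(F), (I), (J)}; (F) has the earlier label → (F).
(I) and (J) are both available; (I) has the earlier label → (I).
Now (A) and (J) have their prerequisites met. (A) has the earlier label, so (A) next.
(J) needed (B), (E) and (G), now all done → (J).

(C) (H) (D) (B) (E) (G) (F) (I) (A) (J)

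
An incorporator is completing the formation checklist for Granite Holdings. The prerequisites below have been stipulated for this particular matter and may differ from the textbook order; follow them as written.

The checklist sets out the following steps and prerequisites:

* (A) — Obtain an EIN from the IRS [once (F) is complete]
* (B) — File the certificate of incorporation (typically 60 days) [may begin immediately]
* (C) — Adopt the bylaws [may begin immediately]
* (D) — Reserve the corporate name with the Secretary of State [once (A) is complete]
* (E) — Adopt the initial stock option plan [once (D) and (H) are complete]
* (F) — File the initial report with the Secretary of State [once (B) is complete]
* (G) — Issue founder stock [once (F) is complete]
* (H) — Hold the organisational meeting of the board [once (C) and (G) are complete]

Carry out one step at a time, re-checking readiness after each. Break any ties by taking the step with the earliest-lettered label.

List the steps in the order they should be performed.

(B) and (C) have no prerequisites; (B) has the earlier label, so (B) is first.
Now (C) and (F) have their prerequisites met. (C) has the earlier label, so (C) next.
(F) needed (B), now all done → (F).
Ready: (A) and (G). (A) has the earlier label → (A).
Ready: (D) and (G). (D) has the earlier label → (D).
(G) needed (F), now all done → (G).
(H) needed (C) and (G), now all done → (H).
(E) needed (D) and (H), now all done → (E).

(B) (C) (F) (A) (D) (G) (H) (E)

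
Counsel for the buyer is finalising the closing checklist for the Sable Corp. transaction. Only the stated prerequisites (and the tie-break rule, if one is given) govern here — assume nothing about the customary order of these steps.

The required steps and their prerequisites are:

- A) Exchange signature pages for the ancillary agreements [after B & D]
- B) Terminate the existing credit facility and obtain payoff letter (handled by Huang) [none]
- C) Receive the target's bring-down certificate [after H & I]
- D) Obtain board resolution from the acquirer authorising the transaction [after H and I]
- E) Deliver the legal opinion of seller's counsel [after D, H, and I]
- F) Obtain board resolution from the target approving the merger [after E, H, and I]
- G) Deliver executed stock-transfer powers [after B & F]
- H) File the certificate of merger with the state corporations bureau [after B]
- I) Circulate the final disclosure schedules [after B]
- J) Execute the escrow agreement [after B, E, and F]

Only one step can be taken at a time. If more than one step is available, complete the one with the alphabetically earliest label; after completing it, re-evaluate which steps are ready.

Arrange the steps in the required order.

B, H, I, C, D, A, E, F, G, J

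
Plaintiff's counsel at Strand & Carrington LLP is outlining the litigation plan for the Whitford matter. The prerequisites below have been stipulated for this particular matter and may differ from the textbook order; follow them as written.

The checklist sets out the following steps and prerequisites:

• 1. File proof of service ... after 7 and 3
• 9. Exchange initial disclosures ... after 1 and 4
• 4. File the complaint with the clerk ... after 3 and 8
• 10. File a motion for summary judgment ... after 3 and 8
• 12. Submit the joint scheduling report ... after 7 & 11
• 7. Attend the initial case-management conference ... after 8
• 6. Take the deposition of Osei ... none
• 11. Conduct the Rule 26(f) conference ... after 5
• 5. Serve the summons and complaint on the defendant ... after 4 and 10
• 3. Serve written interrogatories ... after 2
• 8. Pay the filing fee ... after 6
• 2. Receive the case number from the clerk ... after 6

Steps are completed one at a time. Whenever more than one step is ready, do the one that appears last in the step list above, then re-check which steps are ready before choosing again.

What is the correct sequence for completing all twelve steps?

6, 2, 8, 3, 7, 10, 4, 5, 11, 12, 1, 9

6 has no prerequisites → 6 first.
2 and 8 are both available; 2 is listed later → 2.
Ready: 8 and 3. 8 is listed later → 8.
7 now also ready, so the ready set is {3, 7}; 3 is listed later → 3.
10 and 4 now also ready, so the ready set is {7, 10, 4}; 7 is listed later → 7.
1 now also ready, so the ready set is {10, 4, 1}; 10 is listed later → 10.
Ready: 4 and 1. 4 is listed later → 4.
5 and 1 are both available; 5 is listed later → 5.
Now 11 and 1 have their prerequisites met. 11 is listed later, so 11 next.
Now 12 and 1 have their prerequisites met. 12 is listed later, so 12 next.
That leaves 1 as the only ready step → 1.
9 needed 4 and 1, now all done → 9.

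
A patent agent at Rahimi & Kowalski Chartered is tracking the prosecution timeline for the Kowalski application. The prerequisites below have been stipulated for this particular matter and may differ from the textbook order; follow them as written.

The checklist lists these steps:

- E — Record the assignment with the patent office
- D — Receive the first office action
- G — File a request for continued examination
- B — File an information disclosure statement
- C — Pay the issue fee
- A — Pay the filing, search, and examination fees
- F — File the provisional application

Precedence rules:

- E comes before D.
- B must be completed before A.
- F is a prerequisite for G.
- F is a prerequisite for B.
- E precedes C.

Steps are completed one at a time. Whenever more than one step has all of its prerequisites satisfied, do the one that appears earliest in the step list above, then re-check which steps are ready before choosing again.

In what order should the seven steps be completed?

E, D, C, F, G, B, A

Nothing is required for E and F. E is listed earlier → E first.
D and C now also ready, so the ready set is {D, C, F}; D is listed earlier → D.
Ready: C and F. C is listed earlier → C.
Next only F has its prerequisites met → F.
G and B are both available; G is listed earlier → G.
That leaves B as the only ready step → B.
Next only A has its prerequisites met → A.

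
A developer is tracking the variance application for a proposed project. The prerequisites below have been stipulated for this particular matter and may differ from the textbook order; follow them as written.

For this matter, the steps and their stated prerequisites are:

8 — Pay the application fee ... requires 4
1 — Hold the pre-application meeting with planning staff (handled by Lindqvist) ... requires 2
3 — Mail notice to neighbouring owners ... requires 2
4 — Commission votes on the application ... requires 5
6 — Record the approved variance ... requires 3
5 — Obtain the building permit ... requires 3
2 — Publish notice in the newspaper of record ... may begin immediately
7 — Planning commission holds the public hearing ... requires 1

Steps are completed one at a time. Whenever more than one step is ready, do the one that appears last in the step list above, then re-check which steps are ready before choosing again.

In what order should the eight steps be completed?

2 → 3 → 5 → 6 → 4 → 1 → 7 → 8

2 is the only step with nothing outstanding, so it goes first.
Ready: 3 and 1. 3 is listed later → 3.
Ready: 5, 6 and 1. 5 is listed later → 5.
Ready: 6, 4 and 1. 6 is listed later → 6.
Now 4 and 1 have their prerequisites met. 4 is listed later, so 4 next.
Ready: 1 and 8. 1 is listed later → 1.
7 and 8 are both available; 7 is listed later → 7.
8 is the only step now ready → 8.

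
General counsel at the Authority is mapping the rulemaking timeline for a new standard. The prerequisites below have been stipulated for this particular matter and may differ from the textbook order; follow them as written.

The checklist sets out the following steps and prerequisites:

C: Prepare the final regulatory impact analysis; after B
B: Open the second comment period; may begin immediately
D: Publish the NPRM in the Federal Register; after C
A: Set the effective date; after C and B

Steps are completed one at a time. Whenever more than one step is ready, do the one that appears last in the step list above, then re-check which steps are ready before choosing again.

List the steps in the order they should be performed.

B is the only step with nothing outstanding, so it goes first.
C needed B, now all done → C.
A and D are both available; A is listed later → A.
Next only D has its prerequisites met → D.

B C A D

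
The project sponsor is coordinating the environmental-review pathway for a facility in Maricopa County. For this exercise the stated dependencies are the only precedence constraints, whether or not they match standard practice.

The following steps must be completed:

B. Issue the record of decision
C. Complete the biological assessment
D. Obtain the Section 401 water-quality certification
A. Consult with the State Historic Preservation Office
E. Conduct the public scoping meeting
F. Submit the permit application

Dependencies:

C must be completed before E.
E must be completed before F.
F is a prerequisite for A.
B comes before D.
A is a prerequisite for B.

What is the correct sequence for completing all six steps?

C is the only step with nothing outstanding, so it goes first.
E is the only step now ready → E.
Next only F has its prerequisites met → F.
A needed F, now all done → A.
B needed A, now all done → B.
That leaves D as the only ready step → D.

C, E, F, A, B, D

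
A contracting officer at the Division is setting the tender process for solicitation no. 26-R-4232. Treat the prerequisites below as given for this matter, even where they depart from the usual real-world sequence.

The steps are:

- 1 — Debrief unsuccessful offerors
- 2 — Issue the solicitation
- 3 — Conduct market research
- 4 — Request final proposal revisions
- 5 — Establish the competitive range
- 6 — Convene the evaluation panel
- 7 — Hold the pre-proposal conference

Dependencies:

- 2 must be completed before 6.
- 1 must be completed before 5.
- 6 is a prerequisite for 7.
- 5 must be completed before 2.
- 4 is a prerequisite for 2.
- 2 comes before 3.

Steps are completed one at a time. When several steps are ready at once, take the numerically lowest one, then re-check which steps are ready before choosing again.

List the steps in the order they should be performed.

1 and 4 have no prerequisites; 1 has the earlier label, so 1 is first.
5 now also ready, so the ready set is {4, 5}; 4 has the earlier label → 4.
5 needed 1, now all done → 5.
2 is the only step now ready → 2.
Now 3 and 6 have their prerequisites met. 3 has the earlier label, so 3 next.
That leaves 6 as the only ready step → 6.
Next only 7 has its prerequisites met → 7.

1 → 4 → 5 → 2 → 3 → 6 → 7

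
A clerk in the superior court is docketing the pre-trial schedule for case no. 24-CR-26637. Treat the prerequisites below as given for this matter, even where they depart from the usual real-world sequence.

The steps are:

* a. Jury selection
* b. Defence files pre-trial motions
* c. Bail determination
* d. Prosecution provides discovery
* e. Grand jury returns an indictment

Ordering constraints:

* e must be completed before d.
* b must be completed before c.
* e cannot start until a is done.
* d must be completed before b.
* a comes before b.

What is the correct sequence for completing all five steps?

a, e, d, b, c

Only a has no prerequisites, so it is first.
That leaves e as the only ready step → e.
d needed e, now all done → d.
b needed a and d, now all done → b.
c needed b, now all done → c.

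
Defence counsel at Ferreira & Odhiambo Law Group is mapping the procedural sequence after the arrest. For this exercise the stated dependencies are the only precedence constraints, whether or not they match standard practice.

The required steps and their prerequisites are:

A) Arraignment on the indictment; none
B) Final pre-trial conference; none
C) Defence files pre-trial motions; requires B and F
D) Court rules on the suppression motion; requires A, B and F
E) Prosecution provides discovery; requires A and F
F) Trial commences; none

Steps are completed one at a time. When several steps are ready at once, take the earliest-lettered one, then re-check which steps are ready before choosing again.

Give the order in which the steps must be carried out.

A, B and F have no prerequisites; A has the earlier label, so A is first.
B and F are both available; B has the earlier label → B.
Next only F has its prerequisites met → F.
C, D and E are all available; C has the earlier label → C.
Ready: D and E. D has the earlier label → D.
Next only E has its prerequisites met → E.

A, B, F, C, D, E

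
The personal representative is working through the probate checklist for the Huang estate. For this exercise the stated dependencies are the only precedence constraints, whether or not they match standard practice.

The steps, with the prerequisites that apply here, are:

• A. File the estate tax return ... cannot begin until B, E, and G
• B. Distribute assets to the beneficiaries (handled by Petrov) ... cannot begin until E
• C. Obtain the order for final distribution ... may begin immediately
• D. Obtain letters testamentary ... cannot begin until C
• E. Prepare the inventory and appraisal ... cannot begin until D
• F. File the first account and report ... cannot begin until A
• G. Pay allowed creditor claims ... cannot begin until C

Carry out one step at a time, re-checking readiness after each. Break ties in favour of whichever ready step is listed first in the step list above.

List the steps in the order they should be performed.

C has no prerequisites → C first.
Ready: D and G. D is listed earlier → D.
E now also ready, so the ready set is {E, G}; E is listed earlier → E.
Now B and G have their prerequisites met. B is listed earlier, so B next.
G needed C, now all done → G.
That leaves A as the only ready step → A.
Next only F has its prerequisites met → F.

C, D, E, B, G, A, F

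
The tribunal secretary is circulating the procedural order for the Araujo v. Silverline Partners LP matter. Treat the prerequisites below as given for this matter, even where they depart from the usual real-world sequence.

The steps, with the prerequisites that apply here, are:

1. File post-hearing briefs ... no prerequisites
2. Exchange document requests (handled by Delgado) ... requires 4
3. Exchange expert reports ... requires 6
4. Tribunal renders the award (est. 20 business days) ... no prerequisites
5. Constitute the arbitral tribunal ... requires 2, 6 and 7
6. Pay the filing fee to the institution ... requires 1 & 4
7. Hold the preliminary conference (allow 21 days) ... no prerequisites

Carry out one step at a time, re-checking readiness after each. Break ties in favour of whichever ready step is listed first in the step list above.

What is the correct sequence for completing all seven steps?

1, 4, 2, 6, 3, 7, 5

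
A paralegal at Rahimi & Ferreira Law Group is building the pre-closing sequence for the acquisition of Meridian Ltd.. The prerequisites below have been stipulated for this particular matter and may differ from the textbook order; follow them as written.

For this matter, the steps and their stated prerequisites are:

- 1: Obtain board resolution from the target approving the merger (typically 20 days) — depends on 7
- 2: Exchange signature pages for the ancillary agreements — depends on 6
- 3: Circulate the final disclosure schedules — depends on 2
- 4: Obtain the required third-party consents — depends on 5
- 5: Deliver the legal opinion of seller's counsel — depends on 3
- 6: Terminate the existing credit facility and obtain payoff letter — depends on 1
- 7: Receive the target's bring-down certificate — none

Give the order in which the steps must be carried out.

7 has no prerequisites → 7 first.
1 needed 7, now all done → 1.
That leaves 6 as the only ready step → 6.
2 needed 6, now all done → 2.
3 needed 2, now all done → 3.
5 needed 3, now all done → 5.
4 is the only step now ready → 4.

7, 1, 6, 2, 3, 5, 4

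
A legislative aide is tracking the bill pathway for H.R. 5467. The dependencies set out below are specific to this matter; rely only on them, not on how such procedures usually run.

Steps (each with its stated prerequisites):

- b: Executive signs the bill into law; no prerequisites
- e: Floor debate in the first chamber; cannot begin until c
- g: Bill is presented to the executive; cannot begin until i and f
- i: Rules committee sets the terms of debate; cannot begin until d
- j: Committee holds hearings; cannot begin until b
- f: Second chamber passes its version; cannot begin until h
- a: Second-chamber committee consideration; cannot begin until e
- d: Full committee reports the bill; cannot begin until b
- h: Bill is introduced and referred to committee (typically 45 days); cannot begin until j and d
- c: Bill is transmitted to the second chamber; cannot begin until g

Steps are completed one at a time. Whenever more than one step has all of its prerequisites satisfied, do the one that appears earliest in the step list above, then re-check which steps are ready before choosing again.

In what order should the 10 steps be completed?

b → j → d → i → h → f → g → c → e → a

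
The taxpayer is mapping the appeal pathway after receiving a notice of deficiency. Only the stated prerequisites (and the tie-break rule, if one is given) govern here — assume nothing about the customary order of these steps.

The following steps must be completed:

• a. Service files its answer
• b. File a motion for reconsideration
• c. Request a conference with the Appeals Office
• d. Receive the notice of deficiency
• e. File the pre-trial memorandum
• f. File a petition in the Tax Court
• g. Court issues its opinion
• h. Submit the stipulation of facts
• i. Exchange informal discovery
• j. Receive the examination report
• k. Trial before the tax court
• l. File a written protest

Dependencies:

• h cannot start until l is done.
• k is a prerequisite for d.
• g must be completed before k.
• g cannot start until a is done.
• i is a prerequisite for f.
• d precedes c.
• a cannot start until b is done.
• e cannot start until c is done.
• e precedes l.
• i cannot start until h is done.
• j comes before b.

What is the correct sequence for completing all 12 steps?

j, b, a, g, k, d, c, e, l, h, i, f

j has no prerequisites → j first.
That leaves b as the only ready step → b.
a needed b, now all done → a.
g is the only step now ready → g.
k needed g, now all done → k.
d needed k, now all done → d.
That leaves c as the only ready step → c.
e is the only step now ready → e.
l needed e, now all done → l.
h needed l, now all done → h.
Next only i has its prerequisites met → i.
f is the only step now ready → f.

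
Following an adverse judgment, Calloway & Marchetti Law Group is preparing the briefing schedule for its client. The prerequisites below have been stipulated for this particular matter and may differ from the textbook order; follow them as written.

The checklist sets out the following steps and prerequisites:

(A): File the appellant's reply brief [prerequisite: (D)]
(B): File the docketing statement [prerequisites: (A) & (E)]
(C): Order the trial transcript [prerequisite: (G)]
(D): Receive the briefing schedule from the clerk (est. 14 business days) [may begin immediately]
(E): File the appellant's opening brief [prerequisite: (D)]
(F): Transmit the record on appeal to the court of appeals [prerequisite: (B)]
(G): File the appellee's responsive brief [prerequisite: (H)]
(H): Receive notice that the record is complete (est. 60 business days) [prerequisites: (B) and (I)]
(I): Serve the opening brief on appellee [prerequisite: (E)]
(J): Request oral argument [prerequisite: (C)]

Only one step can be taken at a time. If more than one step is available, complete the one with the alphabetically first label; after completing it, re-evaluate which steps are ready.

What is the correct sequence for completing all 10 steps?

(D) (A) (E) (B) (F) (I) (H) (G) (C) (J)

(D) has no prerequisites → (D) first.
Now (A) and (E) have their prerequisites met. (A) has the earlier label, so (A) next.
(E) needed (D), now all done → (E).
Ready: (B) and (I). (B) has the earlier label → (B).
Ready: (F) and (I). (F) has the earlier label → (F).
Next only (I) has its prerequisites met → (I).
Next only (H) has its prerequisites met → (H).
(G) needed (H), now all done → (G).
(C) needed (G), now all done → (C).
(J) needed (C), now all done → (J).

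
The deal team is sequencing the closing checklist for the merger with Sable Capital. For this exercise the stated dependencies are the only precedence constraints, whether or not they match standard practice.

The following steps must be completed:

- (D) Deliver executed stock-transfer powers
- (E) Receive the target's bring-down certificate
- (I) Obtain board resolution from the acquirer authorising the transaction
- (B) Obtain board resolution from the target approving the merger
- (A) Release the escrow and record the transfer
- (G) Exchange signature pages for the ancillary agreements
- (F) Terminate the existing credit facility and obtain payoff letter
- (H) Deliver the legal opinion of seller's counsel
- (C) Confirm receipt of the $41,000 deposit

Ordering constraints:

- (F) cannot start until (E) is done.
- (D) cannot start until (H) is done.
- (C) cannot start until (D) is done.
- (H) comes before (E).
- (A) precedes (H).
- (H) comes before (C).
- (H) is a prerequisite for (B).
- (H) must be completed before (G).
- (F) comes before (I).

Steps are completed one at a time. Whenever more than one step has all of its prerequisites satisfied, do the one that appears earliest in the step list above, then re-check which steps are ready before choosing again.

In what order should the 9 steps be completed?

(A) → (H) → (D) → (E) → (B) → (G) → (F) → (I) → (C)

(A) has no prerequisites → (A) first.
Next only (H) has its prerequisites met → (H).
Now (D), (E), (B) and (G) have their prerequisites met. (D) is listed earlier, so (D) next.
(C) now also ready, so the ready set is {(E), (B), (G), (C)}; (E) is listed earlier → (E).
Now (B), (G), (F) and (C) have their prerequisites met. (B) is listed earlier, so (B) next.
Ready: (G), (F) and (C). (G) is listed earlier → (G).
Now (F) and (C) have their prerequisites met. (F) is listed earlier, so (F) next.
(I) now also ready, so the ready set is {(I), (C)}; (I) is listed earlier → (I).
(C) is the only step now ready → (C).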